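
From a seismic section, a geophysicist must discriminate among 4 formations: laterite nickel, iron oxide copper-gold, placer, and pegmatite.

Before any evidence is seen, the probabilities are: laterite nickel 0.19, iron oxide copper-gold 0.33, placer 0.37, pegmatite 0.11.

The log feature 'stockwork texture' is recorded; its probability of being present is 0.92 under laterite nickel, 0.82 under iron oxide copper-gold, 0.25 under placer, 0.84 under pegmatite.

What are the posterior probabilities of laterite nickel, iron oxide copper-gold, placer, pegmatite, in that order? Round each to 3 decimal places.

0.277, 0.429, 0.147, 0.147

Multiply each prior by the likelihood of the log feature:
  laterite nickel: 0.19 × 0.92 = 0.1748
  iron oxide copper-gold: 0.33 × 0.82 = 0.2706
  placer: 0.37 × 0.25 = 0.0925
  pegmatite: 0.11 × 0.84 = 0.0924
The unnormalized weights sum to 0.6303.
P(laterite nickel | evidence) = 0.1748 / 0.6303 ≈ 0.277
P(iron oxide copper-gold | evidence) = 0.2706 / 0.6303 ≈ 0.429
P(placer | evidence) = 0.0925 / 0.6303 ≈ 0.147
P(pegmatite | evidence) = 0.0924 / 0.6303 ≈ 0.147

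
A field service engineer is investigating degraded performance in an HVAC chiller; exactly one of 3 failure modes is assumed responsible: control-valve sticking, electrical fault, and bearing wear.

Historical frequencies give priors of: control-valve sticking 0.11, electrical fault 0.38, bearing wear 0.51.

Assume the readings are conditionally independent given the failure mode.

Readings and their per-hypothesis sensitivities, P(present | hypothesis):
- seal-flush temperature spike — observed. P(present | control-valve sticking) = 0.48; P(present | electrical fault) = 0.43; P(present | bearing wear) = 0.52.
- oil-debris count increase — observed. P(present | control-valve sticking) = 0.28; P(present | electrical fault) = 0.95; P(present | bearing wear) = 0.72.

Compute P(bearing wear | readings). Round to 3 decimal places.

0.529

By Bayes' rule with conditional independence, the unnormalized weight for each hypothesis is prior × ∏ likelihoods:
  control-valve sticking: 0.11 × 0.48 × 0.28 = 0.014784
  electrical fault: 0.38 × 0.43 × 0.95 = 0.15523
  bearing wear: 0.51 × 0.52 × 0.72 = 0.19094
The unnormalized weights sum to 0.36096.
P(bearing wear | evidence) = 0.19094 / 0.36096 ≈ 0.529.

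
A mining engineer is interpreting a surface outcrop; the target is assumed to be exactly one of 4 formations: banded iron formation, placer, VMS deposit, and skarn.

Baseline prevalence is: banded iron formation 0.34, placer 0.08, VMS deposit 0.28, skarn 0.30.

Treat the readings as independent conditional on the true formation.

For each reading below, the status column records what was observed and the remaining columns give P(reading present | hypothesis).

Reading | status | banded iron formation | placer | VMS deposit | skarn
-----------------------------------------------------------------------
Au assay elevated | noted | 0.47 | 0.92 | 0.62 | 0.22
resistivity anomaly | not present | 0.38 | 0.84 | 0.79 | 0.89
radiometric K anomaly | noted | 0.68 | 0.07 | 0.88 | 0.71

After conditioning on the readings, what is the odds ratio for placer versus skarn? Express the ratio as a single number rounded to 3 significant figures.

0.160

The normalizing constant cancels in an odds ratio, so compute prior × likelihood for the two hypotheses only (using 1 − P(present | H) for each absent reading):
  placer: 0.08 × 0.92 × (1 − 0.84) × 0.07 = 0.00082432
  skarn: 0.30 × 0.22 × (1 − 0.89) × 0.71 = 0.0051546
Posterior odds = 0.00082432 / 0.0051546 ≈ 0.160.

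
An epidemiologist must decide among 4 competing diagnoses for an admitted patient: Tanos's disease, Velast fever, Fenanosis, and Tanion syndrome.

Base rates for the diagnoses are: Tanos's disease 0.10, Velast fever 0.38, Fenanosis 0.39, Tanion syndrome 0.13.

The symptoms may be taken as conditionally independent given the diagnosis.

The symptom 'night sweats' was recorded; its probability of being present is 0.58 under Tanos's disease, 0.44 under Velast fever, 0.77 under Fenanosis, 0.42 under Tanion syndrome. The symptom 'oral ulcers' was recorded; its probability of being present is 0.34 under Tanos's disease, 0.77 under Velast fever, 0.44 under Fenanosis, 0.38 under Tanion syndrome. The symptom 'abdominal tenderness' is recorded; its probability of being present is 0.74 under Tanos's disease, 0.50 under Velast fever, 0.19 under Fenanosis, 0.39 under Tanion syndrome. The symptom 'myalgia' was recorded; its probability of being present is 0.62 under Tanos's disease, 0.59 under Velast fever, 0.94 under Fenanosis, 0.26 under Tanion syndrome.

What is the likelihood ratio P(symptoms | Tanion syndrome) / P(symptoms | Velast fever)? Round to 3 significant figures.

Take the product of per-symptom likelihoods under each hypothesis, then divide.
  Tanion syndrome: 0.42 × 0.38 × 0.39 × 0.26 = 0.016183
  Velast fever: 0.44 × 0.77 × 0.50 × 0.59 = 0.099946
Bayes factor = 0.016183 / 0.099946 ≈ 0.162

0.162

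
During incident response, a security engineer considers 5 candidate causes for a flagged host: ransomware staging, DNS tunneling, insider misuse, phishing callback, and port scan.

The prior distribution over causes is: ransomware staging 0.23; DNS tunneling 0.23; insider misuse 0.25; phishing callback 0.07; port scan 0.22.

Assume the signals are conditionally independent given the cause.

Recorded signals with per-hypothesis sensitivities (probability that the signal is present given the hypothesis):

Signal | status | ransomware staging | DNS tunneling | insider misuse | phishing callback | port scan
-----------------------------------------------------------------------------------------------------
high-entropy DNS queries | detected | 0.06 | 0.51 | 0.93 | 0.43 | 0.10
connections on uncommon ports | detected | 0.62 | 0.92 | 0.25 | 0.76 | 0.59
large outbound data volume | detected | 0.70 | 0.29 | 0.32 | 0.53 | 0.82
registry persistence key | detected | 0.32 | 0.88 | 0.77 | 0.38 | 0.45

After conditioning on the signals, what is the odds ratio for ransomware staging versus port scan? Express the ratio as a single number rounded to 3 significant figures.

0.400

Unnormalized posterior weight (prior times the signal likelihoods) for each of the two hypotheses:
  ransomware staging: 0.23 × 0.06 × 0.62 × 0.70 × 0.32 = 0.0019165
  port scan: 0.22 × 0.10 × 0.59 × 0.82 × 0.45 = 0.0047896
Odds(ransomware staging : port scan) = 0.0019165 / 0.0047896 ≈ 0.400.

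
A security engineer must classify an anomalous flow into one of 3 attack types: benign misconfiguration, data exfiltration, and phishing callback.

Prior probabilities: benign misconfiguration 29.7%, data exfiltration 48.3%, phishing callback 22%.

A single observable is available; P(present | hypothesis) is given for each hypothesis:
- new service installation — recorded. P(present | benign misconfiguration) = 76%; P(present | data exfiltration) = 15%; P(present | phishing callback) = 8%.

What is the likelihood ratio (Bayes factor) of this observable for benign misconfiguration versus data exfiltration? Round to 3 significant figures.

The Bayes factor is the ratio of the two likelihoods.
  benign misconfiguration: 0.76
  data exfiltration: 0.15
Bayes factor = 0.76 / 0.15 ≈ 5.07

5.07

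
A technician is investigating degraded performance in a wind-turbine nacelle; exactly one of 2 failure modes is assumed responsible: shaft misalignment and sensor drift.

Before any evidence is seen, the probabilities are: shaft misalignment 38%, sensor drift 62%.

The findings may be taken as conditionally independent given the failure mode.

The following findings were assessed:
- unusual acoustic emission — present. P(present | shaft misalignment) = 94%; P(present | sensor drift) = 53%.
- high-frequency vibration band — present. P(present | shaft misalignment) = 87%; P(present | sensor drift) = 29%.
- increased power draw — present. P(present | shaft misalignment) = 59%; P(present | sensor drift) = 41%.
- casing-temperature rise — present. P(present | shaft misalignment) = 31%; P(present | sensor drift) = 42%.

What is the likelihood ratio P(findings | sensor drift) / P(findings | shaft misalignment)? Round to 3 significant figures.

0.177

Take the product of per-finding likelihoods under each hypothesis, then divide.
  sensor drift: 0.53 × 0.29 × 0.41 × 0.42 = 0.026467
  shaft misalignment: 0.94 × 0.87 × 0.59 × 0.31 = 0.14958
Bayes factor = 0.026467 / 0.14958 ≈ 0.177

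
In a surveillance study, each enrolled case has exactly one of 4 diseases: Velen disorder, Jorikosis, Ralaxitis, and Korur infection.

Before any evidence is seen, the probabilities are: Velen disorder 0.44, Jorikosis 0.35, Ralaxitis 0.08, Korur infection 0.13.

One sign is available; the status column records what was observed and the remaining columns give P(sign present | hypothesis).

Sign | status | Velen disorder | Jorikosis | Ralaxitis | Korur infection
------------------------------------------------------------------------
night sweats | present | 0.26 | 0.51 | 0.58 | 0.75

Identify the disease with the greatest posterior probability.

Jorikosis

Multiply each prior by the likelihood of the sign:
  Velen disorder: 0.44 × 0.26 = 0.1144
  Jorikosis: 0.35 × 0.51 = 0.1785
  Ralaxitis: 0.08 × 0.58 = 0.0464
  Korur infection: 0.13 × 0.75 = 0.0975
Normalizing constant Z = 0.1144 + 0.1785 + 0.0464 + 0.0975 = 0.4368.
P(Velen disorder | evidence) ≈ 0.1144 / 0.4368 ≈ 0.262
P(Jorikosis | evidence) ≈ 0.1785 / 0.4368 ≈ 0.409
P(Ralaxitis | evidence) ≈ 0.0464 / 0.4368 ≈ 0.106
P(Korur infection | evidence) ≈ 0.0975 / 0.4368 ≈ 0.223
The largest is 0.409, so Jorikosis is most probable.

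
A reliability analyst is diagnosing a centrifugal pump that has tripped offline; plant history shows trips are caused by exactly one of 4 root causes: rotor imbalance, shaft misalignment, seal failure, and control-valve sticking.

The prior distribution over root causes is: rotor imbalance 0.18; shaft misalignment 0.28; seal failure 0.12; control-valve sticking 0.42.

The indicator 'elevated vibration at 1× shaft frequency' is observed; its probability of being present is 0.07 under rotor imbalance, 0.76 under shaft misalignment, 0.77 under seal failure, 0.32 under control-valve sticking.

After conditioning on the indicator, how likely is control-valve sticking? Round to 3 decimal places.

Multiply each prior by the likelihood of the indicator:
  rotor imbalance: 0.18 × 0.07 = 0.0126
  shaft misalignment: 0.28 × 0.76 = 0.2128
  seal failure: 0.12 × 0.77 = 0.0924
  control-valve sticking: 0.42 × 0.32 = 0.1344
Normalizing constant Z = 0.0126 + 0.2128 + 0.0924 + 0.1344 = 0.4522.
P(control-valve sticking | evidence) = 0.1344 / 0.4522 ≈ 0.297.

0.297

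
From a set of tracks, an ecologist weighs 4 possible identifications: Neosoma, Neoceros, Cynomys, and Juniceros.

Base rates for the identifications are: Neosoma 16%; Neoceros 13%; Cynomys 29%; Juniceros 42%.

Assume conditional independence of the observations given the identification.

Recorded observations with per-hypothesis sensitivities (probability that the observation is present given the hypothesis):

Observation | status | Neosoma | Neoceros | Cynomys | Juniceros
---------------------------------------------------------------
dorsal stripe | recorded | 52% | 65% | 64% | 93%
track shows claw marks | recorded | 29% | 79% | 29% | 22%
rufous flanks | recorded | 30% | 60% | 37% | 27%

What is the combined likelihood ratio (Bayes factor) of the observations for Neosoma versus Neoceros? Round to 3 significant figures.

The Bayes factor is the ratio of the joint likelihoods of the evidence pattern under the two hypotheses.
  Neosoma: 0.52 × 0.29 × 0.30 = 0.04524
  Neoceros: 0.65 × 0.79 × 0.60 = 0.3081
Bayes factor = 0.04524 / 0.3081 ≈ 0.147

0.147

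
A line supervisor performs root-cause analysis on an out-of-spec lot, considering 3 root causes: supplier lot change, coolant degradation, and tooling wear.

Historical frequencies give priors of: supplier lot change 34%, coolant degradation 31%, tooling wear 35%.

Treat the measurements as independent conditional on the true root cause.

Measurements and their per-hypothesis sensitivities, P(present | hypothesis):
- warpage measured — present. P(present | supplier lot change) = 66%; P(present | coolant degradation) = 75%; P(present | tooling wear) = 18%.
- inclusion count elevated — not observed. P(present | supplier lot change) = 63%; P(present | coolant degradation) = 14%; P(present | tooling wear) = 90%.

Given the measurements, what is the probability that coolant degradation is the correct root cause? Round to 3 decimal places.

0.691

For each hypothesis, the unnormalized posterior weight is prior × product of the measurement likelihoods (using 1 − P(present | H) for each absent measurement):
  supplier lot change: 0.34 × 0.66 × (1 − 0.63) = 0.083028
  coolant degradation: 0.31 × 0.75 × (1 − 0.14) = 0.19995
  tooling wear: 0.35 × 0.18 × (1 − 0.90) = 0.0063
The unnormalized weights sum to 0.28928.
P(coolant degradation | evidence) = 0.19995 / 0.28928 ≈ 0.691.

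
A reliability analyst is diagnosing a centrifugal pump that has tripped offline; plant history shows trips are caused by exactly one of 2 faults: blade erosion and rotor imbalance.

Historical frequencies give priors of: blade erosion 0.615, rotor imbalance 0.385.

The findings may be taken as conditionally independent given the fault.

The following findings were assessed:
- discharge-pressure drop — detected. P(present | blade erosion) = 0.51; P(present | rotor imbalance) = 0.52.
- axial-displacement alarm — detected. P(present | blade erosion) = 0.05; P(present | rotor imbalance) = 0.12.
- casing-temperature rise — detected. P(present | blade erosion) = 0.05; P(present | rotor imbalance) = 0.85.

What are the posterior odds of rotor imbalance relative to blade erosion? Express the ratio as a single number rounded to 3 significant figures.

Unnormalized posterior weight (prior times the finding likelihoods) for each of the two hypotheses:
  rotor imbalance: 0.385 × 0.52 × 0.12 × 0.85 = 0.02042
  blade erosion: 0.615 × 0.51 × 0.05 × 0.05 = 0.00078412
Posterior odds = 0.02042 / 0.00078412 ≈ 26.0.

26.0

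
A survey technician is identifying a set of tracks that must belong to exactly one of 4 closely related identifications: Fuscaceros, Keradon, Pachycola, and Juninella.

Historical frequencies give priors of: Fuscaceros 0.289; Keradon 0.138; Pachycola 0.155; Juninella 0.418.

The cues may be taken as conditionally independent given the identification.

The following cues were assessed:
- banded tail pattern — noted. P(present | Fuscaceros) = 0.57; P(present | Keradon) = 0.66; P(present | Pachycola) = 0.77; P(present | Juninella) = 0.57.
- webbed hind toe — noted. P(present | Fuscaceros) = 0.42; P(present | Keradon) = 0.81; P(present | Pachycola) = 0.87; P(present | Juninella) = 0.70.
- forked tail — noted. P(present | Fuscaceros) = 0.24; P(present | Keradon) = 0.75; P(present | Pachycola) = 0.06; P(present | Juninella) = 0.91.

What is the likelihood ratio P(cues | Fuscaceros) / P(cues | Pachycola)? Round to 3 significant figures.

1.43

Joint likelihood of the cue pattern under each hypothesis:
  Fuscaceros: 0.57 × 0.42 × 0.24 = 0.057456
  Pachycola: 0.77 × 0.87 × 0.06 = 0.040194
Bayes factor = 0.057456 / 0.040194 ≈ 1.43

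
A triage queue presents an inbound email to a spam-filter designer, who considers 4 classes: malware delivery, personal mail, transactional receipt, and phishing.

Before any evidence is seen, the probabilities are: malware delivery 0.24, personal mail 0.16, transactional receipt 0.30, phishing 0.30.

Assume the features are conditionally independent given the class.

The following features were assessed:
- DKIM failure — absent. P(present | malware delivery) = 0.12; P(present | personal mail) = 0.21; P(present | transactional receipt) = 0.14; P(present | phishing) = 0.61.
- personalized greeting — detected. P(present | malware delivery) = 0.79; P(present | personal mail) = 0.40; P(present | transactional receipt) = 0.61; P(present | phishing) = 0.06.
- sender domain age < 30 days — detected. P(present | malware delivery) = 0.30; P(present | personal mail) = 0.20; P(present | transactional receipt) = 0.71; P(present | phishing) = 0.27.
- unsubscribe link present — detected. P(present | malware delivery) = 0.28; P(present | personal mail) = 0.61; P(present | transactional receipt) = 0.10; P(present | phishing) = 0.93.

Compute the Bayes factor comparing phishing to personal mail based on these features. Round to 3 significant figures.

The Bayes factor is the ratio of the joint likelihoods of the feature pattern under the two hypotheses (using 1 − P(present | H) for each absent feature).
  phishing: (1 − 0.61) × 0.06 × 0.27 × 0.93 = 0.0058757
  personal mail: (1 − 0.21) × 0.40 × 0.20 × 0.61 = 0.038552
Bayes factor = 0.0058757 / 0.038552 ≈ 0.152

0.152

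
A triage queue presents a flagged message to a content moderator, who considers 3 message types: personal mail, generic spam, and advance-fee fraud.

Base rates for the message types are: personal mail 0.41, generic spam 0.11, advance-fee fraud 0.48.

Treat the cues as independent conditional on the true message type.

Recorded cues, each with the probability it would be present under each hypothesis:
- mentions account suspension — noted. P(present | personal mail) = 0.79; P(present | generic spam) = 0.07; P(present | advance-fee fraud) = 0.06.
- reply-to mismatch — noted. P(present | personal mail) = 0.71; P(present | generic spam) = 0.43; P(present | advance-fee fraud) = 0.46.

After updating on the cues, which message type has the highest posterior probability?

By Bayes' rule with conditional independence, the unnormalized weight for each hypothesis is prior × ∏ likelihoods:
  personal mail: 0.41 × 0.79 × 0.71 = 0.22997
  generic spam: 0.11 × 0.07 × 0.43 = 0.003311
  advance-fee fraud: 0.48 × 0.06 × 0.46 = 0.013248
Marginal likelihood of the evidence = 0.24653.
P(personal mail | evidence) ≈ 0.22997 / 0.24653 ≈ 0.933
P(generic spam | evidence) ≈ 0.003311 / 0.24653 ≈ 0.013
P(advance-fee fraud | evidence) ≈ 0.013248 / 0.24653 ≈ 0.054
The largest is 0.933, so personal mail is most probable.

personal mail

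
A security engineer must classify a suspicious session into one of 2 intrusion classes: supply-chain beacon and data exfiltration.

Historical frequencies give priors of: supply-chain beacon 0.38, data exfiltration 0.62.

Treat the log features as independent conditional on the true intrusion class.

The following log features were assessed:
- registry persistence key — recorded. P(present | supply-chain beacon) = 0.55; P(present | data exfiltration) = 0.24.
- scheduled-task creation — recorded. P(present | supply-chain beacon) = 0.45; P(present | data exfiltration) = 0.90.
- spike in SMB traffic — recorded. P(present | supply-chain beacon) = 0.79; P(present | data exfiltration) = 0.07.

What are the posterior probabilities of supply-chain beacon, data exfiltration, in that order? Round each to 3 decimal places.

0.888, 0.112

For each hypothesis, the unnormalized posterior weight is prior × product of the log feature likelihoods:
  supply-chain beacon: 0.38 × 0.55 × 0.45 × 0.79 = 0.0743
  data exfiltration: 0.62 × 0.24 × 0.90 × 0.07 = 0.0093744
The unnormalized weights sum to 0.083674.
P(supply-chain beacon | evidence) = 0.0743 / 0.083674 ≈ 0.888
P(data exfiltration | evidence) = 0.0093744 / 0.083674 ≈ 0.112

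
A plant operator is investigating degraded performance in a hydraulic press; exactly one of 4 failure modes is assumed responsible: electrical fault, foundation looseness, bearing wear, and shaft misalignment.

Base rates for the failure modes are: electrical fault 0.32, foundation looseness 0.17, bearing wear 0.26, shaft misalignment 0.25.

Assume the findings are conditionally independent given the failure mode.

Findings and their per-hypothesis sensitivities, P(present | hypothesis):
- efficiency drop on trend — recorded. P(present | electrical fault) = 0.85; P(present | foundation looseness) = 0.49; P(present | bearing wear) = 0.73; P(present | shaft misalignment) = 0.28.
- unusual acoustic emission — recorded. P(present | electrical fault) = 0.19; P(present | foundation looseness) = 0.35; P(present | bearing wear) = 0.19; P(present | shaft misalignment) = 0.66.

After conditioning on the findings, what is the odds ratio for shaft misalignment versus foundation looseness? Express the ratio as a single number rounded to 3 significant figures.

The normalizing constant cancels in an odds ratio, so compute prior × likelihood for the two hypotheses only:
  shaft misalignment: 0.25 × 0.28 × 0.66 = 0.0462
  foundation looseness: 0.17 × 0.49 × 0.35 = 0.029155
Posterior odds = 0.0462 / 0.029155 ≈ 1.58.

1.58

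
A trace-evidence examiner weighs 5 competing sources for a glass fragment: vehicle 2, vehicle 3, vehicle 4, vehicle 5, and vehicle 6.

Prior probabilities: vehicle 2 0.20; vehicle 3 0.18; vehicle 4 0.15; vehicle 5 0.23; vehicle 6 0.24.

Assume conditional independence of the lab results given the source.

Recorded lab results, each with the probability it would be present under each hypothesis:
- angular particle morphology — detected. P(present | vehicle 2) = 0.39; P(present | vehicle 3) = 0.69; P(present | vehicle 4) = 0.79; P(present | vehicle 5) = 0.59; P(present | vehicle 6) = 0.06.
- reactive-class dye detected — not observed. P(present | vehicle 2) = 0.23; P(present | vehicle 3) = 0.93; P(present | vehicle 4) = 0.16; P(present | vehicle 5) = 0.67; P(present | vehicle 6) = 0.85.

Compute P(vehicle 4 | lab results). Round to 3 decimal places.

By Bayes' rule with conditional independence, the unnormalized weight for each hypothesis is prior × ∏ likelihoods (using 1 − P(present | H) for each absent lab result):
  vehicle 2: 0.20 × 0.39 × (1 − 0.23) = 0.06006
  vehicle 3: 0.18 × 0.69 × (1 − 0.93) = 0.008694
  vehicle 4: 0.15 × 0.79 × (1 − 0.16) = 0.09954
  vehicle 5: 0.23 × 0.59 × (1 − 0.67) = 0.044781
  vehicle 6: 0.24 × 0.06 × (1 − 0.85) = 0.00216
Normalizing constant Z = 0.06006 + 0.008694 + 0.09954 + 0.044781 + 0.00216 = 0.21523.
P(vehicle 4 | evidence) = 0.09954 / 0.21523 ≈ 0.462.

0.462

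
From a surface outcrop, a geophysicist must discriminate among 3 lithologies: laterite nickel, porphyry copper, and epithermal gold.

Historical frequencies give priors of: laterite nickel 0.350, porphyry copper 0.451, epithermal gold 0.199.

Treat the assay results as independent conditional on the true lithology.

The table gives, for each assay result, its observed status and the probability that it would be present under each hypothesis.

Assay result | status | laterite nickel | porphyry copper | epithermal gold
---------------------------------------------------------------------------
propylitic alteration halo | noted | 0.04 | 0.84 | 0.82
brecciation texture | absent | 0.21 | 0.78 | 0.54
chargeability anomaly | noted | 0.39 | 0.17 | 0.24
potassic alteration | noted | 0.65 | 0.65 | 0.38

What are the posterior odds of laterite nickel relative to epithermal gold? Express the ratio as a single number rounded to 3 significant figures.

0.410

Unnormalized posterior weight (prior times the assay result likelihoods) for each of the two hypotheses (using 1 − P(present | H) for each absent assay result):
  laterite nickel: 0.350 × 0.04 × (1 − 0.21) × 0.39 × 0.65 = 0.0028037
  epithermal gold: 0.199 × 0.82 × (1 − 0.54) × 0.24 × 0.38 = 0.0068457
Odds(laterite nickel : epithermal gold) = 0.0028037 / 0.0068457 ≈ 0.410.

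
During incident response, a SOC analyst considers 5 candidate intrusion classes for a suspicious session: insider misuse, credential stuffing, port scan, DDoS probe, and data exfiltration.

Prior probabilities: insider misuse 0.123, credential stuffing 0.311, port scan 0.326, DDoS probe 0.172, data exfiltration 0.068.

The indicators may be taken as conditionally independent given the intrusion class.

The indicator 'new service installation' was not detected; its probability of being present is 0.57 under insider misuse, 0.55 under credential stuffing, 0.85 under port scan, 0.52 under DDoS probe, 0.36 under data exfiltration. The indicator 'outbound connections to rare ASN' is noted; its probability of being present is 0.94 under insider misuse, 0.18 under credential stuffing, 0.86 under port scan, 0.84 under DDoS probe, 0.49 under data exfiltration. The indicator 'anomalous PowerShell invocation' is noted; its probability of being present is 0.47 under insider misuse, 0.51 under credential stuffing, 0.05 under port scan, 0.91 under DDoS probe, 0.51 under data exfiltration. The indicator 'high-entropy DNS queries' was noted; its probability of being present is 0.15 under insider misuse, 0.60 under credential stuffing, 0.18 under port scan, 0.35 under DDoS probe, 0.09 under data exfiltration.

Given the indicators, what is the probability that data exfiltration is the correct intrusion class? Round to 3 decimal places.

For each hypothesis, the unnormalized posterior weight is prior × product of the indicator likelihoods (using 1 − P(present | H) for each absent indicator):
  insider misuse: 0.123 × (1 − 0.57) × 0.94 × 0.47 × 0.15 = 0.003505
  credential stuffing: 0.311 × (1 − 0.55) × 0.18 × 0.51 × 0.60 = 0.0077084
  port scan: 0.326 × (1 − 0.85) × 0.86 × 0.05 × 0.18 = 0.00037849
  DDoS probe: 0.172 × (1 − 0.52) × 0.84 × 0.91 × 0.35 = 0.022088
  data exfiltration: 0.068 × (1 − 0.36) × 0.49 × 0.51 × 0.09 = 0.00097881
The unnormalized weights sum to 0.034659.
P(data exfiltration | evidence) = 0.00097881 / 0.034659 ≈ 0.028.

0.028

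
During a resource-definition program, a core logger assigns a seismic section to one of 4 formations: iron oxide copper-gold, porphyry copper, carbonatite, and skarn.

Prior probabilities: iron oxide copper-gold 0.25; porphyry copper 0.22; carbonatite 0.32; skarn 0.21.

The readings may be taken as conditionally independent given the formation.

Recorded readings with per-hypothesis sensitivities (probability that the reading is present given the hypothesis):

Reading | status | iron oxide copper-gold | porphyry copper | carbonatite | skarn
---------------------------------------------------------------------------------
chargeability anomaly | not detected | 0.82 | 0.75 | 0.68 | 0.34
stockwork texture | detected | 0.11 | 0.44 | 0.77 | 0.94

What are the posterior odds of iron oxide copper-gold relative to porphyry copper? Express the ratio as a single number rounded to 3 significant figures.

0.205

Unnormalized posterior weight (prior times the reading likelihoods) for each of the two hypotheses (using 1 − P(present | H) for each absent reading):
  iron oxide copper-gold: 0.25 × (1 − 0.82) × 0.11 = 0.00495
  porphyry copper: 0.22 × (1 − 0.75) × 0.44 = 0.0242
Posterior odds = 0.00495 / 0.0242 ≈ 0.205.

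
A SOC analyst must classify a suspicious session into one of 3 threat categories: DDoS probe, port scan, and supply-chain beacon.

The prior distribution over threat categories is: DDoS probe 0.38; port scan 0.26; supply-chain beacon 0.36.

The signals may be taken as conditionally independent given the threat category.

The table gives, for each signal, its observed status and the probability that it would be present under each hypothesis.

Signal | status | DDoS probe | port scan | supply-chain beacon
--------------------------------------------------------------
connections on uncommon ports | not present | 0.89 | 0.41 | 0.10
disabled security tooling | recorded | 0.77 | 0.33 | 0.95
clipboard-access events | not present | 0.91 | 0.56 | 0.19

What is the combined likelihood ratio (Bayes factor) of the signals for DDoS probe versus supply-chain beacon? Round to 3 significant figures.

Joint likelihood of the signal pattern under each hypothesis (using 1 − P(present | H) for each absent signal):
  DDoS probe: (1 − 0.89) × 0.77 × (1 − 0.91) = 0.007623
  supply-chain beacon: (1 − 0.10) × 0.95 × (1 − 0.19) = 0.69255
Bayes factor = 0.007623 / 0.69255 ≈ 0.0110

0.0110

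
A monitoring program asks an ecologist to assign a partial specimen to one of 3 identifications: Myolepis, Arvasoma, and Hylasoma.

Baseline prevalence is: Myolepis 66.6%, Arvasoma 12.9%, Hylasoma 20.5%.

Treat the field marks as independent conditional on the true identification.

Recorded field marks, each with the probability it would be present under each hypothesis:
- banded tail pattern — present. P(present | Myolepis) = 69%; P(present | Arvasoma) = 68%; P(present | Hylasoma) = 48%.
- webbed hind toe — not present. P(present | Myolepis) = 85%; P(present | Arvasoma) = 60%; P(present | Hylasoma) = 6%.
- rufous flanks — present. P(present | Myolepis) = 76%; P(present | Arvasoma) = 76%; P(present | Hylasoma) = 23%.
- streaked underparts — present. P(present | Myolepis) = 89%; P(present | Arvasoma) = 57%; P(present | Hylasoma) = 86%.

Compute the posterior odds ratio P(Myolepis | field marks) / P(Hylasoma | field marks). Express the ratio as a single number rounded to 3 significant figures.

2.55

The normalizing constant cancels in an odds ratio, so compute prior × likelihood for the two hypotheses only (using 1 − P(present | H) for each absent field mark):
  Myolepis: 0.666 × 0.69 × (1 − 0.85) × 0.76 × 0.89 = 0.046625
  Hylasoma: 0.205 × 0.48 × (1 − 0.06) × 0.23 × 0.86 = 0.018296
Posterior odds = 0.046625 / 0.018296 ≈ 2.55.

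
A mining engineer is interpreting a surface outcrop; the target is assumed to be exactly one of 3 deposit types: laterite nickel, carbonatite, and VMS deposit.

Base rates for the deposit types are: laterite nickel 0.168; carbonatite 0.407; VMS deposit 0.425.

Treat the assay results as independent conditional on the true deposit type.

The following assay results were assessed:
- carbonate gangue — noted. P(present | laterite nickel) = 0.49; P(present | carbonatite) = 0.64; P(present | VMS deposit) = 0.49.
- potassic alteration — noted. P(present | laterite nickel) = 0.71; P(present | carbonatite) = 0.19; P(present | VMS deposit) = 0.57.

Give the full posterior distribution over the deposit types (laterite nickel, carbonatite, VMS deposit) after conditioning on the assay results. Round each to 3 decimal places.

0.258, 0.218, 0.524

Multiply each prior by the joint likelihood of the assay result pattern:
  laterite nickel: 0.168 × 0.49 × 0.71 = 0.058447
  carbonatite: 0.407 × 0.64 × 0.19 = 0.049491
  VMS deposit: 0.425 × 0.49 × 0.57 = 0.1187
Normalizing constant Z = 0.058447 + 0.049491 + 0.1187 = 0.22664.
P(laterite nickel | evidence) = 0.058447 / 0.22664 ≈ 0.258
P(carbonatite | evidence) = 0.049491 / 0.22664 ≈ 0.218
P(VMS deposit | evidence) = 0.1187 / 0.22664 ≈ 0.524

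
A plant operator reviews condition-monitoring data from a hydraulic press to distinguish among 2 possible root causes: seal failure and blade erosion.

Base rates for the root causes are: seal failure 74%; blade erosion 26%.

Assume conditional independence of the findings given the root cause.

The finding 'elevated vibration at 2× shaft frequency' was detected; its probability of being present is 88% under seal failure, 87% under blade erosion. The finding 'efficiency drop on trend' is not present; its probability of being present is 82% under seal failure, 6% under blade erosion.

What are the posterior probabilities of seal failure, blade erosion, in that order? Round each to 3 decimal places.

0.355, 0.645

Multiply each prior by the joint likelihood of the evidence pattern (using 1 − P(present | H) for each absent finding):
  seal failure: 0.74 × 0.88 × (1 − 0.82) = 0.11722
  blade erosion: 0.26 × 0.87 × (1 − 0.06) = 0.21263
The unnormalized weights sum to 0.32984.
P(seal failure | evidence) = 0.11722 / 0.32984 ≈ 0.355
P(blade erosion | evidence) = 0.21263 / 0.32984 ≈ 0.645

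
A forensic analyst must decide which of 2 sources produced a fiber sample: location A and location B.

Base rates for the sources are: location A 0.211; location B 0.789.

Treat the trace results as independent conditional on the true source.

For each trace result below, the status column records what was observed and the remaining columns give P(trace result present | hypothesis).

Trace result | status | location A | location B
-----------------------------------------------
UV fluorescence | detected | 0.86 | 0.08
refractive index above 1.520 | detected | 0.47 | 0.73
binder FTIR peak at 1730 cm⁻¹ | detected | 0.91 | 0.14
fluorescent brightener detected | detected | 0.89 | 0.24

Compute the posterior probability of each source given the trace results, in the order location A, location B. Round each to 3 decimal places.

For each hypothesis, the unnormalized posterior weight is prior × product of the trace result likelihoods:
  location A: 0.211 × 0.86 × 0.47 × 0.91 × 0.89 = 0.069073
  location B: 0.789 × 0.08 × 0.73 × 0.14 × 0.24 = 0.0015482
Marginal likelihood of the evidence = 0.070622.
P(location A | evidence) = 0.069073 / 0.070622 ≈ 0.978
P(location B | evidence) = 0.0015482 / 0.070622 ≈ 0.022

0.978, 0.022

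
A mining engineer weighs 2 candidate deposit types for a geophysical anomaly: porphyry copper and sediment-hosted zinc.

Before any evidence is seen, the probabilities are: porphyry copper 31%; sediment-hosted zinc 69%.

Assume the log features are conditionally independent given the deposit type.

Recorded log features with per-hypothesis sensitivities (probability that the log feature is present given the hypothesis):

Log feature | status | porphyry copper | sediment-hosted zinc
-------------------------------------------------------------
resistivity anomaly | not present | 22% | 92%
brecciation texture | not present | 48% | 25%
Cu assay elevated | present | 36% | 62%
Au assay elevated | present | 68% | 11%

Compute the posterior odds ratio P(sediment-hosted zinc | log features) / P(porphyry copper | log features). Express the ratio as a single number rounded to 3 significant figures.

0.0917

Unnormalized posterior weight (prior times the log feature likelihoods) for each of the two hypotheses (using 1 − P(present | H) for each absent log feature):
  sediment-hosted zinc: 0.69 × (1 − 0.92) × (1 − 0.25) × 0.62 × 0.11 = 0.0028235
  porphyry copper: 0.31 × (1 − 0.22) × (1 − 0.48) × 0.36 × 0.68 = 0.03078
Posterior odds = 0.0028235 / 0.03078 ≈ 0.0917.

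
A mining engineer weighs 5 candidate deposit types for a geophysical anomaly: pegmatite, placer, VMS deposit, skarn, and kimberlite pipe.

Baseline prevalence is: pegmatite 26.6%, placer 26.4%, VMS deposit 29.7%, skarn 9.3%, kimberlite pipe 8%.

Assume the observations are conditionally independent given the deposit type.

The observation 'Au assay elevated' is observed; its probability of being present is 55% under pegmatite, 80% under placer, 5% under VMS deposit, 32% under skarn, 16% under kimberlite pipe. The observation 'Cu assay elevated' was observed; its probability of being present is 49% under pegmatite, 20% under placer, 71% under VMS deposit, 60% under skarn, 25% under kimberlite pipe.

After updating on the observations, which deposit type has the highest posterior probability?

By Bayes' rule with conditional independence, the unnormalized weight for each hypothesis is prior × ∏ likelihoods:
  pegmatite: 0.266 × 0.55 × 0.49 = 0.071687
  placer: 0.264 × 0.80 × 0.20 = 0.04224
  VMS deposit: 0.297 × 0.05 × 0.71 = 0.010543
  skarn: 0.093 × 0.32 × 0.60 = 0.017856
  kimberlite pipe: 0.080 × 0.16 × 0.25 = 0.0032
Marginal likelihood of the evidence = 0.14553.
P(pegmatite | evidence) ≈ 0.071687 / 0.14553 ≈ 0.493
P(placer | evidence) ≈ 0.04224 / 0.14553 ≈ 0.290
P(VMS deposit | evidence) ≈ 0.010543 / 0.14553 ≈ 0.072
P(skarn | evidence) ≈ 0.017856 / 0.14553 ≈ 0.123
P(kimberlite pipe | evidence) ≈ 0.0032 / 0.14553 ≈ 0.022
The largest is 0.493, so pegmatite is most probable.

pegmatite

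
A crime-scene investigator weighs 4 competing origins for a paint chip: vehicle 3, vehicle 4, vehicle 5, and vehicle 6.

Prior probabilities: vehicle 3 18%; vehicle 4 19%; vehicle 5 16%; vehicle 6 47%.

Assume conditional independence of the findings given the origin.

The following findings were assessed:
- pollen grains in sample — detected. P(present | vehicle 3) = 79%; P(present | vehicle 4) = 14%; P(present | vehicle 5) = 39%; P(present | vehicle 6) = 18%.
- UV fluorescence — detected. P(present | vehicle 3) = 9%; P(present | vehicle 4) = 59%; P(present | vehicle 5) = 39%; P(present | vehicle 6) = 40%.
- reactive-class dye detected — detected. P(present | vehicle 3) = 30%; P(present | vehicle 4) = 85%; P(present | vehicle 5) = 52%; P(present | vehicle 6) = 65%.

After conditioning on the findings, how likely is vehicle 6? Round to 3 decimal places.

0.424

By Bayes' rule with conditional independence, the unnormalized weight for each hypothesis is prior × ∏ likelihoods:
  vehicle 3: 0.18 × 0.79 × 0.09 × 0.30 = 0.0038394
  vehicle 4: 0.19 × 0.14 × 0.59 × 0.85 = 0.01334
  vehicle 5: 0.16 × 0.39 × 0.39 × 0.52 = 0.012655
  vehicle 6: 0.47 × 0.18 × 0.40 × 0.65 = 0.021996
The unnormalized weights sum to 0.05183.
P(vehicle 6 | evidence) = 0.021996 / 0.05183 ≈ 0.424.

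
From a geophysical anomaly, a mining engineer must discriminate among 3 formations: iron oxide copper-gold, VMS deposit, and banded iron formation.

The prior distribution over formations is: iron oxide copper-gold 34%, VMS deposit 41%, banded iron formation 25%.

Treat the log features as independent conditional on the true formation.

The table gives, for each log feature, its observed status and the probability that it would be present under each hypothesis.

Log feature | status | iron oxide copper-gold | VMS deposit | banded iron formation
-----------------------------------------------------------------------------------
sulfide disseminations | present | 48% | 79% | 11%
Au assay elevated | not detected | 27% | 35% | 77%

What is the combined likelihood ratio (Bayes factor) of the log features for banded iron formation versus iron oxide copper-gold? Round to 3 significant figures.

The Bayes factor is the ratio of the joint likelihoods of the log feature pattern under the two hypotheses (using 1 − P(present | H) for each absent log feature).
  banded iron formation: 0.11 × (1 − 0.77) = 0.0253
  iron oxide copper-gold: 0.48 × (1 − 0.27) = 0.3504
Bayes factor = 0.0253 / 0.3504 ≈ 0.0722

0.0722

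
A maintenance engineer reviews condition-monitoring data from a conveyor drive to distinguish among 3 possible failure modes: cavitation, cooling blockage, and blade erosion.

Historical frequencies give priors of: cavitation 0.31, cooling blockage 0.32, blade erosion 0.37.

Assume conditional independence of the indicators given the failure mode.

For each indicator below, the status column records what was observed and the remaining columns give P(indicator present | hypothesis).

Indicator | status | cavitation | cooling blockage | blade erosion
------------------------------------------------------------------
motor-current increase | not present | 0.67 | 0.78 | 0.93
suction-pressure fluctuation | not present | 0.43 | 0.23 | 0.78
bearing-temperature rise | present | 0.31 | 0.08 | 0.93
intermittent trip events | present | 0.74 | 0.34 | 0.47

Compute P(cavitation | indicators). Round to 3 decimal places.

For each hypothesis, the unnormalized posterior weight is prior × product of the indicator likelihoods (using 1 − P(present | H) for each absent indicator):
  cavitation: 0.31 × (1 − 0.67) × (1 − 0.43) × 0.31 × 0.74 = 0.013377
  cooling blockage: 0.32 × (1 − 0.78) × (1 − 0.23) × 0.08 × 0.34 = 0.0014745
  blade erosion: 0.37 × (1 − 0.93) × (1 − 0.78) × 0.93 × 0.47 = 0.0024906
The unnormalized weights sum to 0.017342.
P(cavitation | evidence) = 0.013377 / 0.017342 ≈ 0.771.

0.771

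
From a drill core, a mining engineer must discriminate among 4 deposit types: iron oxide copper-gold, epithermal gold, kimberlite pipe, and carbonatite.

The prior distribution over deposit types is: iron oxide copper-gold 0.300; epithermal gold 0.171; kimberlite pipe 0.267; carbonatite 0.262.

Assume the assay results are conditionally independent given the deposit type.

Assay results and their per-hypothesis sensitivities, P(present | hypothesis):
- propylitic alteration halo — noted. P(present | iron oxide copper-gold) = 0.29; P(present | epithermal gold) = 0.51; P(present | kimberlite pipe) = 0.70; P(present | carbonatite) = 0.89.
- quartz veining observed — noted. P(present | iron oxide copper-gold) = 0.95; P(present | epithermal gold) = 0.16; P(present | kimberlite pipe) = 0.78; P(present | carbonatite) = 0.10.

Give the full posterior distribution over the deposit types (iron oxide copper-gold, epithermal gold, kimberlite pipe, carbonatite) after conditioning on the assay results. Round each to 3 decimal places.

0.311, 0.053, 0.549, 0.088

By Bayes' rule with conditional independence, the unnormalized weight for each hypothesis is prior × ∏ likelihoods:
  iron oxide copper-gold: 0.300 × 0.29 × 0.95 = 0.08265
  epithermal gold: 0.171 × 0.51 × 0.16 = 0.013954
  kimberlite pipe: 0.267 × 0.70 × 0.78 = 0.14578
  carbonatite: 0.262 × 0.89 × 0.10 = 0.023318
Normalizing constant Z = 0.08265 + 0.013954 + 0.14578 + 0.023318 = 0.2657.
P(iron oxide copper-gold | evidence) = 0.08265 / 0.2657 ≈ 0.311
P(epithermal gold | evidence) = 0.013954 / 0.2657 ≈ 0.053
P(kimberlite pipe | evidence) = 0.14578 / 0.2657 ≈ 0.549
P(carbonatite | evidence) = 0.023318 / 0.2657 ≈ 0.088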